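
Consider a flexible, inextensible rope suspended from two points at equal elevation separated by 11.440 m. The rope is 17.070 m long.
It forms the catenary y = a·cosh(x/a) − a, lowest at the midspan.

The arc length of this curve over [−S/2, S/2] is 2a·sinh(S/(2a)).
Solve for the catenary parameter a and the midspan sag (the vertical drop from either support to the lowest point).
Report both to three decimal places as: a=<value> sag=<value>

seed: a₀ = √(S³/(24(L−S))) = √(11.440³/(24·5.630)) = 3.328735
iter 1: u=1.718371  f(a)=+8.921e-01  f'(a)=-4.493e+00  a ← 3.328735 − (+8.921e-01/-4.493e+00) = 3.527300
iter 2: u=1.621637  f(a)=+8.606e-02  f'(a)=-3.664e+00  a ← 3.527300 − (+8.606e-02/-3.664e+00) = 3.550786
iter 3: u=1.610911  f(a)=+9.896e-04  f'(a)=-3.580e+00  a ← 3.550786 − (+9.896e-04/-3.580e+00) = 3.551062
iter 4: u=1.610786  f(a)=+1.342e-07  f'(a)=-3.580e+00  a ← 3.551062 − (+1.342e-07/-3.580e+00) = 3.551062
iter 5: u=1.610786  f(a)=+3.553e-15  f'(a)=-3.580e+00  a ← 3.551062 − (+3.553e-15/-3.580e+00) = 3.551062
converged: |Δa| < 1e-12 after 5 iterations
sag = a·(cosh(S/(2a)) − 1) = 3.551062·(cosh(1.610786) − 1) = 5.693194
T_max/T_min = cosh(S/(2a)) = 2.603237

a=3.551 sag=5.693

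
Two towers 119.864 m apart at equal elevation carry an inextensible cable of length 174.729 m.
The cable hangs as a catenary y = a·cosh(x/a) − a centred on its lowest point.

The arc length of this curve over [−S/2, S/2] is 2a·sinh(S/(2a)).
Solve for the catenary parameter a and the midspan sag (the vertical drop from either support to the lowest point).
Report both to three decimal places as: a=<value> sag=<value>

a=38.425 sag=57.016

seed: a₀ = √(S³/(24(L−S))) = √(119.864³/(24·54.865)) = 36.164281
iter 1: u=1.657215  f(a)=+8.046e+00  f'(a)=-3.954e+00  a ← 36.164281 − (+8.046e+00/-3.954e+00) = 38.199388
iter 2: u=1.568926  f(a)=+7.291e-01  f'(a)=-3.267e+00  a ← 38.199388 − (+7.291e-01/-3.267e+00) = 38.422586
iter 3: u=1.559812  f(a)=+7.305e-03  f'(a)=-3.202e+00  a ← 38.422586 − (+7.305e-03/-3.202e+00) = 38.424867
iter 4: u=1.559719  f(a)=+7.496e-07  f'(a)=-3.201e+00  a ← 38.424867 − (+7.496e-07/-3.201e+00) = 38.424868
iter 5: u=1.559719  f(a)=+0.000e+00  f'(a)=-3.201e+00  a ← 38.424868 − (+0.000e+00/-3.201e+00) = 38.424868
converged: |Δa| < 1e-12 after 5 iterations
sag = a·(cosh(S/(2a)) − 1) = 38.424868·(cosh(1.559719) − 1) = 57.016351
T_max/T_min = cosh(S/(2a)) = 2.483840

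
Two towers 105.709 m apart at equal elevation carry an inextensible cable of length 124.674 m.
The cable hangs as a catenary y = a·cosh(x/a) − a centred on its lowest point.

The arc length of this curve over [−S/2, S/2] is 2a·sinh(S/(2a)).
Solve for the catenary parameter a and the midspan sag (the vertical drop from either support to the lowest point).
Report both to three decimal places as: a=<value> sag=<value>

a=52.261 sag=29.085

seed: a₀ = √(S³/(24(L−S))) = √(105.709³/(24·18.965)) = 50.943163
iter 1: u=1.037519  f(a)=+1.047e+00  f'(a)=-8.278e-01  a ← 50.943163 − (+1.047e+00/-8.278e-01) = 52.208248
iter 2: u=1.012378  f(a)=+4.028e-02  f'(a)=-7.653e-01  a ← 52.208248 − (+4.028e-02/-7.653e-01) = 52.260884
iter 3: u=1.011359  f(a)=+6.487e-05  f'(a)=-7.628e-01  a ← 52.260884 − (+6.487e-05/-7.628e-01) = 52.260969
iter 4: u=1.011357  f(a)=+1.688e-10  f'(a)=-7.628e-01  a ← 52.260969 − (+1.688e-10/-7.628e-01) = 52.260969
iter 5: u=1.011357  f(a)=+1.421e-14  f'(a)=-7.628e-01  a ← 52.260969 − (+1.421e-14/-7.628e-01) = 52.260969
converged: |Δa| < 1e-12 after 5 iterations
sag = a·(cosh(S/(2a)) − 1) = 52.260969·(cosh(1.011357) − 1) = 29.084654
T_max/T_min = cosh(S/(2a)) = 1.556527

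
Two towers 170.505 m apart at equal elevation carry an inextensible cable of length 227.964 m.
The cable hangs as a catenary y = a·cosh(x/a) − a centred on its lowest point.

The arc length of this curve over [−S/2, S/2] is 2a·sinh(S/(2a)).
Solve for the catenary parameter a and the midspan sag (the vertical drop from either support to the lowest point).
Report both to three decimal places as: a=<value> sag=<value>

a=62.777 sag=67.349

seed: a₀ = √(S³/(24(L−S))) = √(170.505³/(24·57.459)) = 59.954395
iter 1: u=1.421956  f(a)=+6.097e+00  f'(a)=-2.333e+00  a ← 59.954395 − (+6.097e+00/-2.333e+00) = 62.567193
iter 2: u=1.362575  f(a)=+4.212e-01  f'(a)=-2.021e+00  a ← 62.567193 − (+4.212e-01/-2.021e+00) = 62.775585
iter 3: u=1.358052  f(a)=+2.340e-03  f'(a)=-1.999e+00  a ← 62.775585 − (+2.340e-03/-1.999e+00) = 62.776756
iter 4: u=1.358027  f(a)=+7.312e-08  f'(a)=-1.999e+00  a ← 62.776756 − (+7.312e-08/-1.999e+00) = 62.776756
iter 5: u=1.358027  f(a)=+0.000e+00  f'(a)=-1.999e+00  a ← 62.776756 − (+0.000e+00/-1.999e+00) = 62.776756
converged: |Δa| < 1e-12 after 5 iterations
sag = a·(cosh(S/(2a)) − 1) = 62.776756·(cosh(1.358027) − 1) = 67.349404
T_max/T_min = cosh(S/(2a)) = 2.072840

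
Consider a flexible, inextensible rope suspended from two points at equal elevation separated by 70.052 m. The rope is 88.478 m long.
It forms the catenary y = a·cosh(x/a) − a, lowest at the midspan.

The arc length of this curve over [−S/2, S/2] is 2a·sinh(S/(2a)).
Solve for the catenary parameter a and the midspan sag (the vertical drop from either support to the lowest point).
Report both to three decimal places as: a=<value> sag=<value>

a=28.921 sag=23.933

seed: a₀ = √(S³/(24(L−S))) = √(70.052³/(24·18.426)) = 27.881084
iter 1: u=1.256264  f(a)=+1.510e+00  f'(a)=-1.542e+00  a ← 27.881084 − (+1.510e+00/-1.542e+00) = 28.859937
iter 2: u=1.213655  f(a)=+8.316e-02  f'(a)=-1.377e+00  a ← 28.859937 − (+8.316e-02/-1.377e+00) = 28.920335
iter 3: u=1.211120  f(a)=+2.848e-04  f'(a)=-1.367e+00  a ← 28.920335 − (+2.848e-04/-1.367e+00) = 28.920543
iter 4: u=1.211111  f(a)=+3.365e-09  f'(a)=-1.367e+00  a ← 28.920543 − (+3.365e-09/-1.367e+00) = 28.920543
iter 5: u=1.211111  f(a)=+2.842e-14  f'(a)=-1.367e+00  a ← 28.920543 − (+2.842e-14/-1.367e+00) = 28.920543
converged: |Δa| < 1e-12 after 5 iterations
sag = a·(cosh(S/(2a)) − 1) = 28.920543·(cosh(1.211111) − 1) = 23.932905
T_max/T_min = cosh(S/(2a)) = 1.827540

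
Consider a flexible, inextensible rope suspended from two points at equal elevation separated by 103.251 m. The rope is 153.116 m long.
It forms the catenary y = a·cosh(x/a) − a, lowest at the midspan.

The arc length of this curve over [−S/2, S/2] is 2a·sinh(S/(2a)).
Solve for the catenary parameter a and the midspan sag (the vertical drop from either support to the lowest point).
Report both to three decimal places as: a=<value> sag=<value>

a=32.319 sag=50.781

seed: a₀ = √(S³/(24(L−S))) = √(103.251³/(24·49.865)) = 30.327588
iter 1: u=1.702262  f(a)=+7.744e+00  f'(a)=-4.345e+00  a ← 30.327588 − (+7.744e+00/-4.345e+00) = 32.109642
iter 2: u=1.607788  f(a)=+7.350e-01  f'(a)=-3.556e+00  a ← 32.109642 − (+7.350e-01/-3.556e+00) = 32.316320
iter 3: u=1.597506  f(a)=+8.155e-03  f'(a)=-3.478e+00  a ← 32.316320 − (+8.155e-03/-3.478e+00) = 32.318665
iter 4: u=1.597390  f(a)=+1.029e-06  f'(a)=-3.477e+00  a ← 32.318665 − (+1.029e-06/-3.477e+00) = 32.318666
iter 5: u=1.597390  f(a)=+0.000e+00  f'(a)=-3.477e+00  a ← 32.318666 − (+0.000e+00/-3.477e+00) = 32.318666
converged: |Δa| < 1e-12 after 5 iterations
sag = a·(cosh(S/(2a)) − 1) = 32.318666·(cosh(1.597390) − 1) = 50.781416
T_max/T_min = cosh(S/(2a)) = 2.571272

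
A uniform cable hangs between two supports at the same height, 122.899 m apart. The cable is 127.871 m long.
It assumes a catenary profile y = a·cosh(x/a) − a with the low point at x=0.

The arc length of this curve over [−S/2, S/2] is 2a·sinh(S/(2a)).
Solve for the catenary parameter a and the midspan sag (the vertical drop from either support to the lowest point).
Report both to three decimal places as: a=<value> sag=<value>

a=125.474 sag=15.350

seed: a₀ = √(S³/(24(L−S))) = √(122.899³/(24·4.972)) = 124.724377
iter 1: u=0.492682  f(a)=+6.069e-02  f'(a)=-8.168e-02  a ← 124.724377 − (+6.069e-02/-8.168e-02) = 125.467449
iter 2: u=0.489764  f(a)=+5.467e-04  f'(a)=-8.021e-02  a ← 125.467449 − (+5.467e-04/-8.021e-02) = 125.474264
iter 3: u=0.489738  f(a)=+4.525e-08  f'(a)=-8.020e-02  a ← 125.474264 − (+4.525e-08/-8.020e-02) = 125.474265
iter 4: u=0.489738  f(a)=+2.842e-14  f'(a)=-8.020e-02  a ← 125.474265 − (+2.842e-14/-8.020e-02) = 125.474265
converged: |Δa| < 1e-12 after 4 iterations
sag = a·(cosh(S/(2a)) − 1) = 125.474265·(cosh(0.489738) − 1) = 15.350233
T_max/T_min = cosh(S/(2a)) = 1.122338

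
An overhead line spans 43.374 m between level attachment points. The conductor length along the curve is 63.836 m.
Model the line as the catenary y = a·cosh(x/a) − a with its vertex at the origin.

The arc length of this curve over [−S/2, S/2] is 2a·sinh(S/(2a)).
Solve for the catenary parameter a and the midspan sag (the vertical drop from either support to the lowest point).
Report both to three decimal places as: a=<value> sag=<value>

a=13.719 sag=21.023

seed: a₀ = √(S³/(24(L−S))) = √(43.374³/(24·20.462)) = 12.890345
iter 1: u=1.682422  f(a)=+3.099e+00  f'(a)=-4.169e+00  a ← 12.890345 − (+3.099e+00/-4.169e+00) = 13.633651
iter 2: u=1.590696  f(a)=+2.883e-01  f'(a)=-3.427e+00  a ← 13.633651 − (+2.883e-01/-3.427e+00) = 13.717776
iter 3: u=1.580941  f(a)=+3.059e-03  f'(a)=-3.354e+00  a ← 13.717776 − (+3.059e-03/-3.354e+00) = 13.718689
iter 4: u=1.580836  f(a)=+3.526e-07  f'(a)=-3.353e+00  a ← 13.718689 − (+3.526e-07/-3.353e+00) = 13.718689
iter 5: u=1.580836  f(a)=+0.000e+00  f'(a)=-3.353e+00  a ← 13.718689 − (+0.000e+00/-3.353e+00) = 13.718689
converged: |Δa| < 1e-12 after 5 iterations
sag = a·(cosh(S/(2a)) − 1) = 13.718689·(cosh(1.580836) − 1) = 21.022658
T_max/T_min = cosh(S/(2a)) = 2.532410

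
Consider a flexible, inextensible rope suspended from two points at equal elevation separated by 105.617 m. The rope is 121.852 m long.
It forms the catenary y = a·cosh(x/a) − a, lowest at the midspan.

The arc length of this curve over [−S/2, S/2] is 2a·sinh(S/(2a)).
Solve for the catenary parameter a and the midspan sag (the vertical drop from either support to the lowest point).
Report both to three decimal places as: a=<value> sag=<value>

seed: a₀ = √(S³/(24(L−S))) = √(105.617³/(24·16.235)) = 54.988133
iter 1: u=0.960362  f(a)=+7.653e-01  f'(a)=-6.468e-01  a ← 54.988133 − (+7.653e-01/-6.468e-01) = 56.171425
iter 2: u=0.940131  f(a)=+2.540e-02  f'(a)=-6.045e-01  a ← 56.171425 − (+2.540e-02/-6.045e-01) = 56.213446
iter 3: u=0.939428  f(a)=+3.011e-05  f'(a)=-6.031e-01  a ← 56.213446 − (+3.011e-05/-6.031e-01) = 56.213496
iter 4: u=0.939427  f(a)=+4.241e-11  f'(a)=-6.031e-01  a ← 56.213496 − (+4.241e-11/-6.031e-01) = 56.213496
iter 5: u=0.939427  f(a)=+2.842e-14  f'(a)=-6.031e-01  a ← 56.213496 − (+2.842e-14/-6.031e-01) = 56.213496
converged: |Δa| < 1e-12 after 5 iterations
sag = a·(cosh(S/(2a)) − 1) = 56.213496·(cosh(0.939427) − 1) = 26.683637
T_max/T_min = cosh(S/(2a)) = 1.474684

a=56.213 sag=26.684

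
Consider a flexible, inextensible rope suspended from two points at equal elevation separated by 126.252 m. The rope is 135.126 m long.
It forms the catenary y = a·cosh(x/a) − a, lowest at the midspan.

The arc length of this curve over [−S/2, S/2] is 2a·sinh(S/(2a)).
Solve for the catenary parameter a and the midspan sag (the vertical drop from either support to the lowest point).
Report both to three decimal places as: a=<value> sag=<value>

a=98.214 sag=20.995

seed: a₀ = √(S³/(24(L−S))) = √(126.252³/(24·8.874)) = 97.205775
iter 1: u=0.649406  f(a)=+1.890e-01  f'(a)=-1.904e-01  a ← 97.205775 − (+1.890e-01/-1.904e-01) = 98.198485
iter 2: u=0.642841  f(a)=+2.934e-03  f'(a)=-1.845e-01  a ← 98.198485 − (+2.934e-03/-1.845e-01) = 98.214388
iter 3: u=0.642737  f(a)=+7.321e-07  f'(a)=-1.844e-01  a ← 98.214388 − (+7.321e-07/-1.844e-01) = 98.214392
iter 4: u=0.642737  f(a)=+8.527e-14  f'(a)=-1.844e-01  a ← 98.214392 − (+8.527e-14/-1.844e-01) = 98.214392
converged: |Δa| < 1e-12 after 4 iterations
sag = a·(cosh(S/(2a)) − 1) = 98.214392·(cosh(0.642737) − 1) = 20.994776
T_max/T_min = cosh(S/(2a)) = 1.213765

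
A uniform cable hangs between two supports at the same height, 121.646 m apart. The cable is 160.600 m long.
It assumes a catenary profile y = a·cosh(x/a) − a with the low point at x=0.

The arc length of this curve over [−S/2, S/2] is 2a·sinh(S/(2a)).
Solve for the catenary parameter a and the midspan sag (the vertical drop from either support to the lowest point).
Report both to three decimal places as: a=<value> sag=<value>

seed: a₀ = √(S³/(24(L−S))) = √(121.646³/(24·38.954)) = 43.879846
iter 1: u=1.386126  f(a)=+3.918e+00  f'(a)=-2.141e+00  a ← 43.879846 − (+3.918e+00/-2.141e+00) = 45.709959
iter 2: u=1.330629  f(a)=+2.585e-01  f'(a)=-1.867e+00  a ← 45.709959 − (+2.585e-01/-1.867e+00) = 45.848397
iter 3: u=1.326611  f(a)=+1.300e-03  f'(a)=-1.848e+00  a ← 45.848397 − (+1.300e-03/-1.848e+00) = 45.849100
iter 4: u=1.326591  f(a)=+3.328e-08  f'(a)=-1.848e+00  a ← 45.849100 − (+3.328e-08/-1.848e+00) = 45.849100
iter 5: u=1.326591  f(a)=+0.000e+00  f'(a)=-1.848e+00  a ← 45.849100 − (+0.000e+00/-1.848e+00) = 45.849100
converged: |Δa| < 1e-12 after 5 iterations
sag = a·(cosh(S/(2a)) − 1) = 45.849100·(cosh(1.326591) − 1) = 46.618353
T_max/T_min = cosh(S/(2a)) = 2.016778

a=45.849 sag=46.618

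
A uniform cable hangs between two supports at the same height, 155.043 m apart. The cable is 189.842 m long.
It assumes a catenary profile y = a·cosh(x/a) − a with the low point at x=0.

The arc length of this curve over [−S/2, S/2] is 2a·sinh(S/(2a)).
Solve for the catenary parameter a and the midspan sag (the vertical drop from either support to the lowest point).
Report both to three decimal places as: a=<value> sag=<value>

a=68.944 sag=48.373

seed: a₀ = √(S³/(24(L−S))) = √(155.043³/(24·34.799)) = 66.801966
iter 1: u=1.160467  f(a)=+2.420e+00  f'(a)=-1.189e+00  a ← 66.801966 − (+2.420e+00/-1.189e+00) = 68.836915
iter 2: u=1.126162  f(a)=+1.150e-01  f'(a)=-1.079e+00  a ← 68.836915 − (+1.150e-01/-1.079e+00) = 68.943514
iter 3: u=1.124420  f(a)=+2.882e-04  f'(a)=-1.073e+00  a ← 68.943514 − (+2.882e-04/-1.073e+00) = 68.943782
iter 4: u=1.124416  f(a)=+1.821e-09  f'(a)=-1.073e+00  a ← 68.943782 − (+1.821e-09/-1.073e+00) = 68.943782
iter 5: u=1.124416  f(a)=+0.000e+00  f'(a)=-1.073e+00  a ← 68.943782 − (+0.000e+00/-1.073e+00) = 68.943782
converged: |Δa| < 1e-12 after 5 iterations
sag = a·(cosh(S/(2a)) − 1) = 68.943782·(cosh(1.124416) − 1) = 48.373059
T_max/T_min = cosh(S/(2a)) = 1.701630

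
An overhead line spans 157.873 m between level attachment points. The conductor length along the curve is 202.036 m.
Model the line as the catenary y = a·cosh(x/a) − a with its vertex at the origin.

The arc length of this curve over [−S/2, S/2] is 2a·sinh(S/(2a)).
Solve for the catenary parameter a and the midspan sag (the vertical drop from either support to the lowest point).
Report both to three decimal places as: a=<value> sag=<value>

a=63.337 sag=55.895

seed: a₀ = √(S³/(24(L−S))) = √(157.873³/(24·44.163)) = 60.929398
iter 1: u=1.295540  f(a)=+3.858e+00  f'(a)=-1.708e+00  a ← 60.929398 − (+3.858e+00/-1.708e+00) = 63.188075
iter 2: u=1.249231  f(a)=+2.249e-01  f'(a)=-1.514e+00  a ← 63.188075 − (+2.249e-01/-1.514e+00) = 63.336604
iter 3: u=1.246301  f(a)=+8.690e-04  f'(a)=-1.502e+00  a ← 63.336604 − (+8.690e-04/-1.502e+00) = 63.337183
iter 4: u=1.246290  f(a)=+1.308e-08  f'(a)=-1.502e+00  a ← 63.337183 − (+1.308e-08/-1.502e+00) = 63.337183
iter 5: u=1.246290  f(a)=+2.842e-14  f'(a)=-1.502e+00  a ← 63.337183 − (+2.842e-14/-1.502e+00) = 63.337183
converged: |Δa| < 1e-12 after 5 iterations
sag = a·(cosh(S/(2a)) − 1) = 63.337183·(cosh(1.246290) − 1) = 55.894671
T_max/T_min = cosh(S/(2a)) = 1.882494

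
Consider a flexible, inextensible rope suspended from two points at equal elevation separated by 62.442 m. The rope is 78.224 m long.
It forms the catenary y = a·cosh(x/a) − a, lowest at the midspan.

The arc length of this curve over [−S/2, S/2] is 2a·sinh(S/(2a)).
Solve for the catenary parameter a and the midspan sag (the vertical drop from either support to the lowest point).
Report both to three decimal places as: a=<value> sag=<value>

a=26.263 sag=20.848

seed: a₀ = √(S³/(24(L−S))) = √(62.442³/(24·15.782)) = 25.352954
iter 1: u=1.231454  f(a)=+1.241e+00  f'(a)=-1.444e+00  a ← 25.352954 − (+1.241e+00/-1.444e+00) = 26.212044
iter 2: u=1.191094  f(a)=+6.586e-02  f'(a)=-1.295e+00  a ← 26.212044 − (+6.586e-02/-1.295e+00) = 26.262912
iter 3: u=1.188787  f(a)=+2.085e-04  f'(a)=-1.286e+00  a ← 26.262912 − (+2.085e-04/-1.286e+00) = 26.263074
iter 4: u=1.188779  f(a)=+2.106e-09  f'(a)=-1.286e+00  a ← 26.263074 − (+2.106e-09/-1.286e+00) = 26.263074
iter 5: u=1.188779  f(a)=+0.000e+00  f'(a)=-1.286e+00  a ← 26.263074 − (+0.000e+00/-1.286e+00) = 26.263074
converged: |Δa| < 1e-12 after 5 iterations
sag = a·(cosh(S/(2a)) − 1) = 26.263074·(cosh(1.188779) − 1) = 20.848470
T_max/T_min = cosh(S/(2a)) = 1.793832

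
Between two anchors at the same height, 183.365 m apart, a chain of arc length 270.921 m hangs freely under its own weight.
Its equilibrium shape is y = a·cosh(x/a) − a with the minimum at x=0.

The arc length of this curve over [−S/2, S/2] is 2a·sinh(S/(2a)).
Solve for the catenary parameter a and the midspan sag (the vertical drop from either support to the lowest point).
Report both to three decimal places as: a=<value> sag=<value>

a=57.685 sag=89.546

seed: a₀ = √(S³/(24(L−S))) = √(183.365³/(24·87.556)) = 54.165915
iter 1: u=1.692623  f(a)=+1.343e+01  f'(a)=-4.259e+00  a ← 54.165915 − (+1.343e+01/-4.259e+00) = 57.319848
iter 2: u=1.599490  f(a)=+1.263e+00  f'(a)=-3.493e+00  a ← 57.319848 − (+1.263e+00/-3.493e+00) = 57.681329
iter 3: u=1.589466  f(a)=+1.371e-02  f'(a)=-3.417e+00  a ← 57.681329 − (+1.371e-02/-3.417e+00) = 57.685341
iter 4: u=1.589355  f(a)=+1.656e-06  f'(a)=-3.417e+00  a ← 57.685341 − (+1.656e-06/-3.417e+00) = 57.685341
iter 5: u=1.589355  f(a)=+0.000e+00  f'(a)=-3.417e+00  a ← 57.685341 − (+0.000e+00/-3.417e+00) = 57.685341
converged: |Δa| < 1e-12 after 5 iterations
sag = a·(cosh(S/(2a)) − 1) = 57.685341·(cosh(1.589355) − 1) = 89.546264
T_max/T_min = cosh(S/(2a)) = 2.552323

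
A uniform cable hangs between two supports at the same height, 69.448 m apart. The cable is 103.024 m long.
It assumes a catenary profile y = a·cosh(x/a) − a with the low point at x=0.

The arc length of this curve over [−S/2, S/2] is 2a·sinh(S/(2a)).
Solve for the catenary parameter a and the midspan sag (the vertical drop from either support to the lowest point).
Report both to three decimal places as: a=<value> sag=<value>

seed: a₀ = √(S³/(24(L−S))) = √(69.448³/(24·33.576)) = 20.387760
iter 1: u=1.703179  f(a)=+5.220e+00  f'(a)=-4.354e+00  a ← 20.387760 − (+5.220e+00/-4.354e+00) = 21.586783
iter 2: u=1.608577  f(a)=+4.959e-01  f'(a)=-3.562e+00  a ← 21.586783 − (+4.959e-01/-3.562e+00) = 21.725998
iter 3: u=1.598269  f(a)=+5.514e-03  f'(a)=-3.484e+00  a ← 21.725998 − (+5.514e-03/-3.484e+00) = 21.727581
iter 4: u=1.598153  f(a)=+6.984e-07  f'(a)=-3.483e+00  a ← 21.727581 − (+6.984e-07/-3.483e+00) = 21.727581
iter 5: u=1.598153  f(a)=+1.421e-14  f'(a)=-3.483e+00  a ← 21.727581 − (+1.421e-14/-3.483e+00) = 21.727581
converged: |Δa| < 1e-12 after 5 iterations
sag = a·(cosh(S/(2a)) − 1) = 21.727581·(cosh(1.598153) − 1) = 34.179251
T_max/T_min = cosh(S/(2a)) = 2.573081

a=21.728 sag=34.179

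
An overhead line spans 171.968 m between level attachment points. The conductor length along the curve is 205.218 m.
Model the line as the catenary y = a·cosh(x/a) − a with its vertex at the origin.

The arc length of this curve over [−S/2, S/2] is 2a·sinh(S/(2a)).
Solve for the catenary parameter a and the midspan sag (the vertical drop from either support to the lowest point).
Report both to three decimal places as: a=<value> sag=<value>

seed: a₀ = √(S³/(24(L−S))) = √(171.968³/(24·33.250)) = 79.830714
iter 1: u=1.077079  f(a)=+1.983e+00  f'(a)=-9.337e-01  a ← 79.830714 − (+1.983e+00/-9.337e-01) = 81.954220
iter 2: u=1.049171  f(a)=+8.187e-02  f'(a)=-8.581e-01  a ← 81.954220 − (+8.187e-02/-8.581e-01) = 82.049630
iter 3: u=1.047951  f(a)=+1.529e-04  f'(a)=-8.549e-01  a ← 82.049630 − (+1.529e-04/-8.549e-01) = 82.049809
iter 4: u=1.047949  f(a)=+5.354e-10  f'(a)=-8.549e-01  a ← 82.049809 − (+5.354e-10/-8.549e-01) = 82.049809
iter 5: u=1.047949  f(a)=-5.684e-14  f'(a)=-8.549e-01  a ← 82.049809 − (-5.684e-14/-8.549e-01) = 82.049809
converged: |Δa| < 1e-12 after 5 iterations
sag = a·(cosh(S/(2a)) − 1) = 82.049809·(cosh(1.047949) − 1) = 49.330471
T_max/T_min = cosh(S/(2a)) = 1.601226

a=82.050 sag=49.330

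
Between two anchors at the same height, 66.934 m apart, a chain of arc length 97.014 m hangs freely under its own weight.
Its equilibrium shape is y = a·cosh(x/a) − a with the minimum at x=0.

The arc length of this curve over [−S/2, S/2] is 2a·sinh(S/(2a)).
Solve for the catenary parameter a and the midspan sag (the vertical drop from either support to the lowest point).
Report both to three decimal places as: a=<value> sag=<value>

a=21.634 sag=31.479

seed: a₀ = √(S³/(24(L−S))) = √(66.934³/(24·30.080)) = 20.381007
iter 1: u=1.642068  f(a)=+4.326e+00  f'(a)=-3.828e+00  a ← 20.381007 − (+4.326e+00/-3.828e+00) = 21.510946
iter 2: u=1.555813  f(a)=+3.858e-01  f'(a)=-3.173e+00  a ← 21.510946 − (+3.858e-01/-3.173e+00) = 21.632522
iter 3: u=1.547069  f(a)=+3.732e-03  f'(a)=-3.112e+00  a ← 21.632522 − (+3.732e-03/-3.112e+00) = 21.633721
iter 4: u=1.546983  f(a)=+3.568e-07  f'(a)=-3.112e+00  a ← 21.633721 − (+3.568e-07/-3.112e+00) = 21.633721
iter 5: u=1.546983  f(a)=+0.000e+00  f'(a)=-3.112e+00  a ← 21.633721 − (+0.000e+00/-3.112e+00) = 21.633721
converged: |Δa| < 1e-12 after 5 iterations
sag = a·(cosh(S/(2a)) − 1) = 21.633721·(cosh(1.546983) − 1) = 31.478866
T_max/T_min = cosh(S/(2a)) = 2.455083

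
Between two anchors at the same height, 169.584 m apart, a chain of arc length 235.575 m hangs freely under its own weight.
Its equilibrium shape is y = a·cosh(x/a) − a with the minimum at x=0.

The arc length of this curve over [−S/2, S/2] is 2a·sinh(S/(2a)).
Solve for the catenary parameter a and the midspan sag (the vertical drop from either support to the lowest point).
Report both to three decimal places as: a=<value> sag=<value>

seed: a₀ = √(S³/(24(L−S))) = √(169.584³/(24·65.991)) = 55.491867
iter 1: u=1.528008  f(a)=+8.146e+00  f'(a)=-2.982e+00  a ← 55.491867 − (+8.146e+00/-2.982e+00) = 58.223609
iter 2: u=1.456316  f(a)=+6.402e-01  f'(a)=-2.530e+00  a ← 58.223609 − (+6.402e-01/-2.530e+00) = 58.476621
iter 3: u=1.450015  f(a)=+4.699e-03  f'(a)=-2.493e+00  a ← 58.476621 − (+4.699e-03/-2.493e+00) = 58.478506
iter 4: u=1.449969  f(a)=+2.572e-07  f'(a)=-2.493e+00  a ← 58.478506 − (+2.572e-07/-2.493e+00) = 58.478506
iter 5: u=1.449969  f(a)=-2.842e-14  f'(a)=-2.493e+00  a ← 58.478506 − (-2.842e-14/-2.493e+00) = 58.478506
converged: |Δa| < 1e-12 after 5 iterations
sag = a·(cosh(S/(2a)) − 1) = 58.478506·(cosh(1.449969) − 1) = 73.026744
T_max/T_min = cosh(S/(2a)) = 2.248779

a=58.479 sag=73.027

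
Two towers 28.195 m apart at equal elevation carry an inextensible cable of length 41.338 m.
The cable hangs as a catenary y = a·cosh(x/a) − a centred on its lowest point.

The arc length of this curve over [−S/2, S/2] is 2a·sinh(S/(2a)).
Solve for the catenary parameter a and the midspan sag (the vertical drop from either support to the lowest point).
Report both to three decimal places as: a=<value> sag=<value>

seed: a₀ = √(S³/(24(L−S))) = √(28.195³/(24·13.143)) = 8.429567
iter 1: u=1.672387  f(a)=+1.965e+00  f'(a)=-4.082e+00  a ← 8.429567 − (+1.965e+00/-4.082e+00) = 8.910980
iter 2: u=1.582037  f(a)=+1.809e-01  f'(a)=-3.362e+00  a ← 8.910980 − (+1.809e-01/-3.362e+00) = 8.964790
iter 3: u=1.572541  f(a)=+1.877e-03  f'(a)=-3.293e+00  a ← 8.964790 − (+1.877e-03/-3.293e+00) = 8.965360
iter 4: u=1.572441  f(a)=+2.066e-07  f'(a)=-3.292e+00  a ← 8.965360 − (+2.066e-07/-3.292e+00) = 8.965360
iter 5: u=1.572441  f(a)=+0.000e+00  f'(a)=-3.292e+00  a ← 8.965360 − (+0.000e+00/-3.292e+00) = 8.965360
converged: |Δa| < 1e-12 after 5 iterations
sag = a·(cosh(S/(2a)) − 1) = 8.965360·(cosh(1.572441) − 1) = 13.564292
T_max/T_min = cosh(S/(2a)) = 2.512967

a=8.965 sag=13.564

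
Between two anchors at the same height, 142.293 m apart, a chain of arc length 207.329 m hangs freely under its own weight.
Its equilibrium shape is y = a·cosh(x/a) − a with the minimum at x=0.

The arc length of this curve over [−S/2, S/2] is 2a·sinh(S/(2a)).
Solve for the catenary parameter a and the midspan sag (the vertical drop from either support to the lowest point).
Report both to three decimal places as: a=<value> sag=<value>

seed: a₀ = √(S³/(24(L−S))) = √(142.293³/(24·65.036)) = 42.962819
iter 1: u=1.656002  f(a)=+9.523e+00  f'(a)=-3.943e+00  a ← 42.962819 − (+9.523e+00/-3.943e+00) = 45.377636
iter 2: u=1.567876  f(a)=+8.618e-01  f'(a)=-3.259e+00  a ← 45.377636 − (+8.618e-01/-3.259e+00) = 45.642074
iter 3: u=1.558792  f(a)=+8.611e-03  f'(a)=-3.194e+00  a ← 45.642074 − (+8.611e-03/-3.194e+00) = 45.644770
iter 4: u=1.558700  f(a)=+8.786e-07  f'(a)=-3.194e+00  a ← 45.644770 − (+8.786e-07/-3.194e+00) = 45.644770
iter 5: u=1.558700  f(a)=+0.000e+00  f'(a)=-3.194e+00  a ← 45.644770 − (+0.000e+00/-3.194e+00) = 45.644770
converged: |Δa| < 1e-12 after 5 iterations
sag = a·(cosh(S/(2a)) − 1) = 45.644770·(cosh(1.558700) − 1) = 67.623820
T_max/T_min = cosh(S/(2a)) = 2.481524

a=45.645 sag=67.624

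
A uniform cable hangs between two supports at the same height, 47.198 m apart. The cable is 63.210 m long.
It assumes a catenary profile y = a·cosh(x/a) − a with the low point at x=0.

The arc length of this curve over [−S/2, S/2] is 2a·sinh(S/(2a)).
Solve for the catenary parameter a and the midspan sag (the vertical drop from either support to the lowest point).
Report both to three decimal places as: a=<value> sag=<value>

a=17.324 sag=18.717

seed: a₀ = √(S³/(24(L−S))) = √(47.198³/(24·16.012)) = 16.540818
iter 1: u=1.426713  f(a)=+1.711e+00  f'(a)=-2.360e+00  a ← 16.540818 − (+1.711e+00/-2.360e+00) = 17.265799
iter 2: u=1.366806  f(a)=+1.189e-01  f'(a)=-2.042e+00  a ← 17.265799 − (+1.189e-01/-2.042e+00) = 17.324025
iter 3: u=1.362212  f(a)=+6.693e-04  f'(a)=-2.019e+00  a ← 17.324025 − (+6.693e-04/-2.019e+00) = 17.324356
iter 4: u=1.362186  f(a)=+2.147e-08  f'(a)=-2.019e+00  a ← 17.324356 − (+2.147e-08/-2.019e+00) = 17.324356
iter 5: u=1.362186  f(a)=+0.000e+00  f'(a)=-2.019e+00  a ← 17.324356 − (+0.000e+00/-2.019e+00) = 17.324356
converged: |Δa| < 1e-12 after 5 iterations
sag = a·(cosh(S/(2a)) − 1) = 17.324356·(cosh(1.362186) − 1) = 18.717416
T_max/T_min = cosh(S/(2a)) = 2.080410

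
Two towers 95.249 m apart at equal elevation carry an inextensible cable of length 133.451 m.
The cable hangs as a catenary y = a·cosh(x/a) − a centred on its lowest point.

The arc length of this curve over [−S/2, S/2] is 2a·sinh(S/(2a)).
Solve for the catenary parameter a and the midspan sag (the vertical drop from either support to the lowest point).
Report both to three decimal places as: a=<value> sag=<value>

seed: a₀ = √(S³/(24(L−S))) = √(95.249³/(24·38.202)) = 30.700254
iter 1: u=1.551274  f(a)=+4.869e+00  f'(a)=-3.141e+00  a ← 30.700254 − (+4.869e+00/-3.141e+00) = 32.250159
iter 2: u=1.476721  f(a)=+3.930e-01  f'(a)=-2.653e+00  a ← 32.250159 − (+3.930e-01/-2.653e+00) = 32.398296
iter 3: u=1.469969  f(a)=+3.057e-03  f'(a)=-2.612e+00  a ← 32.398296 − (+3.057e-03/-2.612e+00) = 32.399466
iter 4: u=1.469916  f(a)=+1.882e-07  f'(a)=-2.612e+00  a ← 32.399466 − (+1.882e-07/-2.612e+00) = 32.399466
iter 5: u=1.469916  f(a)=-2.842e-14  f'(a)=-2.612e+00  a ← 32.399466 − (-2.842e-14/-2.612e+00) = 32.399466
converged: |Δa| < 1e-12 after 5 iterations
sag = a·(cosh(S/(2a)) − 1) = 32.399466·(cosh(1.469916) − 1) = 41.776121
T_max/T_min = cosh(S/(2a)) = 2.289408

a=32.399 sag=41.776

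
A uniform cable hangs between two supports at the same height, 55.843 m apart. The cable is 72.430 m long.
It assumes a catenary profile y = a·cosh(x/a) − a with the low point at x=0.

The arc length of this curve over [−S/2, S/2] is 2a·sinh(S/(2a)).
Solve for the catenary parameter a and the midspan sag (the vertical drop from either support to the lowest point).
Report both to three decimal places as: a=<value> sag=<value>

a=21.790 sag=20.475

seed: a₀ = √(S³/(24(L−S))) = √(55.843³/(24·16.587)) = 20.915275
iter 1: u=1.334981  f(a)=+1.542e+00  f'(a)=-1.887e+00  a ← 20.915275 − (+1.542e+00/-1.887e+00) = 21.732459
iter 2: u=1.284783  f(a)=+9.500e-02  f'(a)=-1.661e+00  a ← 21.732459 − (+9.500e-02/-1.661e+00) = 21.789640
iter 3: u=1.281412  f(a)=+4.127e-04  f'(a)=-1.647e+00  a ← 21.789640 − (+4.127e-04/-1.647e+00) = 21.789890
iter 4: u=1.281397  f(a)=+7.866e-09  f'(a)=-1.647e+00  a ← 21.789890 − (+7.866e-09/-1.647e+00) = 21.789890
iter 5: u=1.281397  f(a)=+0.000e+00  f'(a)=-1.647e+00  a ← 21.789890 − (+0.000e+00/-1.647e+00) = 21.789890
converged: |Δa| < 1e-12 after 5 iterations
sag = a·(cosh(S/(2a)) − 1) = 21.789890·(cosh(1.281397) − 1) = 20.475054
T_max/T_min = cosh(S/(2a)) = 1.939658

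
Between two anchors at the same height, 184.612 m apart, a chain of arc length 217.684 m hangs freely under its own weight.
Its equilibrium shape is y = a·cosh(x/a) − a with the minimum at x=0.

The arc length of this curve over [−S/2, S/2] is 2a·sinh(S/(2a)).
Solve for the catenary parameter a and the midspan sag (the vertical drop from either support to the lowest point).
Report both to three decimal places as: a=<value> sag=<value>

seed: a₀ = √(S³/(24(L−S))) = √(184.612³/(24·33.072)) = 89.033622
iter 1: u=1.036754  f(a)=+1.824e+00  f'(a)=-8.259e-01  a ← 89.033622 − (+1.824e+00/-8.259e-01) = 91.241616
iter 2: u=1.011666  f(a)=+7.004e-02  f'(a)=-7.635e-01  a ← 91.241616 − (+7.004e-02/-7.635e-01) = 91.333345
iter 3: u=1.010650  f(a)=+1.125e-04  f'(a)=-7.611e-01  a ← 91.333345 − (+1.125e-04/-7.611e-01) = 91.333492
iter 4: u=1.010648  f(a)=+2.909e-10  f'(a)=-7.611e-01  a ← 91.333492 − (+2.909e-10/-7.611e-01) = 91.333492
iter 5: u=1.010648  f(a)=+0.000e+00  f'(a)=-7.611e-01  a ← 91.333492 − (+0.000e+00/-7.611e-01) = 91.333492
converged: |Δa| < 1e-12 after 5 iterations
sag = a·(cosh(S/(2a)) − 1) = 91.333492·(cosh(1.010648) − 1) = 50.752354
T_max/T_min = cosh(S/(2a)) = 1.555682

a=91.333 sag=50.752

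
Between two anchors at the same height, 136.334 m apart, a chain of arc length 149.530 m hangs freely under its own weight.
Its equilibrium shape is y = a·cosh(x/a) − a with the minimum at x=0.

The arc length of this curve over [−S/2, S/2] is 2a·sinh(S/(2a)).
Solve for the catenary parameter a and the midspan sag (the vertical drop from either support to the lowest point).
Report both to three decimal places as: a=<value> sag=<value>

a=90.720 sag=26.838

seed: a₀ = √(S³/(24(L−S))) = √(136.334³/(24·13.196)) = 89.449824
iter 1: u=0.762070  f(a)=+3.885e-01  f'(a)=-3.125e-01  a ← 89.449824 − (+3.885e-01/-3.125e-01) = 90.692921
iter 2: u=0.751624  f(a)=+8.247e-03  f'(a)=-2.994e-01  a ← 90.692921 − (+8.247e-03/-2.994e-01) = 90.720467
iter 3: u=0.751396  f(a)=+3.895e-06  f'(a)=-2.991e-01  a ← 90.720467 − (+3.895e-06/-2.991e-01) = 90.720480
iter 4: u=0.751396  f(a)=+8.527e-13  f'(a)=-2.991e-01  a ← 90.720480 − (+8.527e-13/-2.991e-01) = 90.720480
converged: |Δa| < 1e-12 after 4 iterations
sag = a·(cosh(S/(2a)) − 1) = 90.720480·(cosh(0.751396) − 1) = 26.838062
T_max/T_min = cosh(S/(2a)) = 1.295832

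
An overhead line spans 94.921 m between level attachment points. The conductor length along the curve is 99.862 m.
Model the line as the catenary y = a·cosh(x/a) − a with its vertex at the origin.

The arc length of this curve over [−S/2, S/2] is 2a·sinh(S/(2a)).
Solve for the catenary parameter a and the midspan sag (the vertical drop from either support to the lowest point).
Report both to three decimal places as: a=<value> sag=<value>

a=85.579 sag=13.501

seed: a₀ = √(S³/(24(L−S))) = √(94.921³/(24·4.941)) = 84.923994
iter 1: u=0.558859  f(a)=+7.774e-02  f'(a)=-1.200e-01  a ← 84.923994 − (+7.774e-02/-1.200e-01) = 85.571586
iter 2: u=0.554629  f(a)=+8.981e-04  f'(a)=-1.173e-01  a ← 85.571586 − (+8.981e-04/-1.173e-01) = 85.579244
iter 3: u=0.554580  f(a)=+1.230e-07  f'(a)=-1.172e-01  a ← 85.579244 − (+1.230e-07/-1.172e-01) = 85.579245
iter 4: u=0.554580  f(a)=+1.421e-14  f'(a)=-1.172e-01  a ← 85.579245 − (+1.421e-14/-1.172e-01) = 85.579245
converged: |Δa| < 1e-12 after 4 iterations
sag = a·(cosh(S/(2a)) − 1) = 85.579245·(cosh(0.554580) − 1) = 13.501086
T_max/T_min = cosh(S/(2a)) = 1.157761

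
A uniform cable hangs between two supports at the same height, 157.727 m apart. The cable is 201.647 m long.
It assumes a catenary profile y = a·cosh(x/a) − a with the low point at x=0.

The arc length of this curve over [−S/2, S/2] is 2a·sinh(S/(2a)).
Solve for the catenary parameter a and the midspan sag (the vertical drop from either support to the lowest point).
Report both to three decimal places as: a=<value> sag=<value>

seed: a₀ = √(S³/(24(L−S))) = √(157.727³/(24·43.920)) = 61.012986
iter 1: u=1.292569  f(a)=+3.818e+00  f'(a)=-1.695e+00  a ← 61.012986 − (+3.818e+00/-1.695e+00) = 63.265638
iter 2: u=1.246546  f(a)=+2.217e-01  f'(a)=-1.503e+00  a ← 63.265638 − (+2.217e-01/-1.503e+00) = 63.413069
iter 3: u=1.243647  f(a)=+8.488e-04  f'(a)=-1.492e+00  a ← 63.413069 − (+8.488e-04/-1.492e+00) = 63.413638
iter 4: u=1.243636  f(a)=+1.255e-08  f'(a)=-1.492e+00  a ← 63.413638 − (+1.255e-08/-1.492e+00) = 63.413638
iter 5: u=1.243636  f(a)=-2.842e-14  f'(a)=-1.492e+00  a ← 63.413638 − (-2.842e-14/-1.492e+00) = 63.413638
converged: |Δa| < 1e-12 after 5 iterations
sag = a·(cosh(S/(2a)) − 1) = 63.413638·(cosh(1.243636) − 1) = 55.694161
T_max/T_min = cosh(S/(2a)) = 1.878268

a=63.414 sag=55.694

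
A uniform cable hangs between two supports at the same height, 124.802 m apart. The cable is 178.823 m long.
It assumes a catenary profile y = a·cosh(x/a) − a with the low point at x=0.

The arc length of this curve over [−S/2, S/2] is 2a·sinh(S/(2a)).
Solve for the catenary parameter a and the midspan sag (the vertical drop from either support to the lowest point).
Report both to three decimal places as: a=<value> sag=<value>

a=41.020 sag=57.352

seed: a₀ = √(S³/(24(L−S))) = √(124.802³/(24·54.021)) = 38.720895
iter 1: u=1.611559  f(a)=+7.465e+00  f'(a)=-3.585e+00  a ← 38.720895 − (+7.465e+00/-3.585e+00) = 40.802829
iter 2: u=1.529330  f(a)=+6.443e-01  f'(a)=-2.991e+00  a ← 40.802829 − (+6.443e-01/-2.991e+00) = 41.018254
iter 3: u=1.521298  f(a)=+5.802e-03  f'(a)=-2.937e+00  a ← 41.018254 − (+5.802e-03/-2.937e+00) = 41.020229
iter 4: u=1.521225  f(a)=+4.799e-07  f'(a)=-2.937e+00  a ← 41.020229 − (+4.799e-07/-2.937e+00) = 41.020229
iter 5: u=1.521225  f(a)=-5.684e-14  f'(a)=-2.937e+00  a ← 41.020229 − (-5.684e-14/-2.937e+00) = 41.020229
converged: |Δa| < 1e-12 after 5 iterations
sag = a·(cosh(S/(2a)) − 1) = 41.020229·(cosh(1.521225) − 1) = 57.351899
T_max/T_min = cosh(S/(2a)) = 2.398137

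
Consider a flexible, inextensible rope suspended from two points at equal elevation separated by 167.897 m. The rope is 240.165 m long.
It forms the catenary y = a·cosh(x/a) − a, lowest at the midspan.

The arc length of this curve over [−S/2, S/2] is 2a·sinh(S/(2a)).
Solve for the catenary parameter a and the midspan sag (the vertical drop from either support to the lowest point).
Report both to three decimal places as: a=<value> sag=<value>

a=55.324 sag=76.890

seed: a₀ = √(S³/(24(L−S))) = √(167.897³/(24·72.268)) = 52.237907
iter 1: u=1.607042  f(a)=+9.927e+00  f'(a)=-3.551e+00  a ← 52.237907 − (+9.927e+00/-3.551e+00) = 55.033713
iter 2: u=1.525401  f(a)=+8.526e-01  f'(a)=-2.965e+00  a ← 55.033713 − (+8.526e-01/-2.965e+00) = 55.321318
iter 3: u=1.517471  f(a)=+7.596e-03  f'(a)=-2.912e+00  a ← 55.321318 − (+7.596e-03/-2.912e+00) = 55.323926
iter 4: u=1.517400  f(a)=+6.148e-07  f'(a)=-2.912e+00  a ← 55.323926 − (+6.148e-07/-2.912e+00) = 55.323927
iter 5: u=1.517400  f(a)=-2.842e-14  f'(a)=-2.912e+00  a ← 55.323927 − (-2.842e-14/-2.912e+00) = 55.323927
converged: |Δa| < 1e-12 after 5 iterations
sag = a·(cosh(S/(2a)) − 1) = 55.323927·(cosh(1.517400) − 1) = 76.890081
T_max/T_min = cosh(S/(2a)) = 2.389816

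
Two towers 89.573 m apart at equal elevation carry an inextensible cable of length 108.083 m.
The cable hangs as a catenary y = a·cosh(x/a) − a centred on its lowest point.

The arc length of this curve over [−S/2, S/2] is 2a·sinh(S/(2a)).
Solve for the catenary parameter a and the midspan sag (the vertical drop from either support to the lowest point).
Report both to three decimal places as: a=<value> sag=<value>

seed: a₀ = √(S³/(24(L−S))) = √(89.573³/(24·18.510)) = 40.221369
iter 1: u=1.113500  f(a)=+1.182e+00  f'(a)=-1.040e+00  a ← 40.221369 − (+1.182e+00/-1.040e+00) = 41.358217
iter 2: u=1.082892  f(a)=+5.197e-02  f'(a)=-9.501e-01  a ← 41.358217 − (+5.197e-02/-9.501e-01) = 41.412912
iter 3: u=1.081462  f(a)=+1.107e-04  f'(a)=-9.461e-01  a ← 41.412912 − (+1.107e-04/-9.461e-01) = 41.413029
iter 4: u=1.081459  f(a)=+5.043e-10  f'(a)=-9.460e-01  a ← 41.413029 − (+5.043e-10/-9.460e-01) = 41.413029
iter 5: u=1.081459  f(a)=+0.000e+00  f'(a)=-9.460e-01  a ← 41.413029 − (+0.000e+00/-9.460e-01) = 41.413029
converged: |Δa| < 1e-12 after 5 iterations
sag = a·(cosh(S/(2a)) − 1) = 41.413029·(cosh(1.081459) − 1) = 26.671644
T_max/T_min = cosh(S/(2a)) = 1.644040

a=41.413 sag=26.672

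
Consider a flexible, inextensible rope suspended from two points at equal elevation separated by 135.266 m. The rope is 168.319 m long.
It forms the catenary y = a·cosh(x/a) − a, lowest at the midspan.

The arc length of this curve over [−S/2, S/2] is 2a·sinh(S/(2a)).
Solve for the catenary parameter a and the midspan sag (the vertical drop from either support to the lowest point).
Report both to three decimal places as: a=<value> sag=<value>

a=57.798 sag=44.297

seed: a₀ = √(S³/(24(L−S))) = √(135.266³/(24·33.053)) = 55.856267
iter 1: u=1.210840  f(a)=+2.509e+00  f'(a)=-1.366e+00  a ← 55.856267 − (+2.509e+00/-1.366e+00) = 57.692782
iter 2: u=1.172296  f(a)=+1.291e-01  f'(a)=-1.229e+00  a ← 57.692782 − (+1.291e-01/-1.229e+00) = 57.797799
iter 3: u=1.170166  f(a)=+3.825e-04  f'(a)=-1.222e+00  a ← 57.797799 − (+3.825e-04/-1.222e+00) = 57.798112
iter 4: u=1.170159  f(a)=+3.381e-09  f'(a)=-1.222e+00  a ← 57.798112 − (+3.381e-09/-1.222e+00) = 57.798112
iter 5: u=1.170159  f(a)=-5.684e-14  f'(a)=-1.222e+00  a ← 57.798112 − (-5.684e-14/-1.222e+00) = 57.798112
converged: |Δa| < 1e-12 after 5 iterations
sag = a·(cosh(S/(2a)) − 1) = 57.798112·(cosh(1.170159) − 1) = 44.297153
T_max/T_min = cosh(S/(2a)) = 1.766412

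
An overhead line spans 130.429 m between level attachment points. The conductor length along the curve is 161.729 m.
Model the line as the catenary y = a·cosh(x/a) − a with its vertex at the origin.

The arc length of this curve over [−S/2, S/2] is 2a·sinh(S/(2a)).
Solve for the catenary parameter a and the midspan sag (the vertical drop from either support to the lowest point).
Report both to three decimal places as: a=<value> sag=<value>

seed: a₀ = √(S³/(24(L−S))) = √(130.429³/(24·31.300)) = 54.347986
iter 1: u=1.199943  f(a)=+2.332e+00  f'(a)=-1.326e+00  a ← 54.347986 − (+2.332e+00/-1.326e+00) = 56.106223
iter 2: u=1.162340  f(a)=+1.180e-01  f'(a)=-1.195e+00  a ← 56.106223 − (+1.180e-01/-1.195e+00) = 56.204904
iter 3: u=1.160299  f(a)=+3.373e-04  f'(a)=-1.189e+00  a ← 56.204904 − (+3.373e-04/-1.189e+00) = 56.205188
iter 4: u=1.160293  f(a)=+2.776e-09  f'(a)=-1.188e+00  a ← 56.205188 − (+2.776e-09/-1.188e+00) = 56.205188
iter 5: u=1.160293  f(a)=-2.842e-14  f'(a)=-1.188e+00  a ← 56.205188 − (-2.842e-14/-1.188e+00) = 56.205188
converged: |Δa| < 1e-12 after 5 iterations
sag = a·(cosh(S/(2a)) − 1) = 56.205188·(cosh(1.160293) − 1) = 42.273696
T_max/T_min = cosh(S/(2a)) = 1.752132

a=56.205 sag=42.274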